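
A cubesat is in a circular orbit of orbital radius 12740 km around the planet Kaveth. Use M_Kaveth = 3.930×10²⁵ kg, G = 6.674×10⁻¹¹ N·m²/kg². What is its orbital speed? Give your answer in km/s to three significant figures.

μ = GM = 6.674×10⁻¹¹ × 3.930×10²⁵ = 2.623×10¹⁵ m³/s².
r = 12740 km = 1.274×10⁷ m.
For a circular orbit v = √(μ/r) = √(2.623×10¹⁵ / 1.274×10⁷) = √(2.059×10⁸) = 14350 m/s.
That is 14.35 km/s.

v ≈ 14.3 km/s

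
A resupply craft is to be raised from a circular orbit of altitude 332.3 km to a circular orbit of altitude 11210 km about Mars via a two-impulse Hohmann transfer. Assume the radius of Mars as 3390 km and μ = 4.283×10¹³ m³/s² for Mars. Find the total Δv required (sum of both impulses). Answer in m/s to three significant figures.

Δv_total ≈ 1510 m/s

r₁ = 3390 + 332.3 = 3722.3 km = 3.7223×10⁶ m.
r₂ = 3390 + 11210 = 14600 km = 1.4600×10⁷ m.
Transfer ellipse a_t = (r₁ + r₂)/2 = 9.161×10⁶ m.
At r₁: circular v_c1 = √(μ/r₁) = 3392 m/s; transfer-periapsis v_p = √[μ(2/r₁ − 1/a_t)] = 4282 m/s.
Δv₁ = v_p − v_c1 = 890.1 m/s.
At r₂: circular v_c2 = √(μ/r₂) = 1713 m/s; transfer-apoapsis v_a = √[μ(2/r₂ − 1/a_t)] = 1092 m/s.
Δv₂ = v_c2 − v_a = 621.0 m/s.
Total Δv = Δv₁ + Δv₂ = 1511 m/s.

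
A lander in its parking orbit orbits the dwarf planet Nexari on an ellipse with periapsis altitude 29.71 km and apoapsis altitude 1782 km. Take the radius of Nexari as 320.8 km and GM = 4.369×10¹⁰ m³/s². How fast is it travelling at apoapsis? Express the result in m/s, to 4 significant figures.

v ≈ 77.05 m/s

r_p = 320.8 + 29.71 = 350.51 km = 3.5051×10⁵ m.
r_a = 320.8 + 1782 = 2102.8 km = 2.1028×10⁶ m.
Semi-major axis a = (r_p + r_a)/2 = 1226.7 km = 1.227×10⁶ m.
Vis-viva: v² = μ(2/r − 1/a) = 4.369×10¹⁰ × (9.511×10⁻⁷ − 8.152×10⁻⁷) = 5.937×10³ m²/s².
v = 77.05 m/s.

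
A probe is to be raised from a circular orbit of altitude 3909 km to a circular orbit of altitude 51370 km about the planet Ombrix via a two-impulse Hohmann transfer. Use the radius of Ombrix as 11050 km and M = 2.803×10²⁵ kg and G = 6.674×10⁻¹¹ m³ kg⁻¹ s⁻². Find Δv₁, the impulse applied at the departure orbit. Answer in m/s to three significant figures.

Δv ≈ 3020 m/s

μ = GM = 6.674×10⁻¹¹ × 2.803×10²⁵ = 1.871×10¹⁵ m³/s².
r₁ = 11050 + 3909 = 14959 km = 1.4959×10⁷ m.
r₂ = 11050 + 51370 = 62420 km = 6.2420×10⁷ m.
Transfer ellipse a_t = (r₁ + r₂)/2 = 3.869×10⁷ m.
At r₁: circular v_c1 = √(μ/r₁) = 11180 m/s; transfer-periapsis v_p = √[μ(2/r₁ − 1/a_t)] = 14200 m/s.
Δv₁ = v_p − v_c1 = 3021 m/s.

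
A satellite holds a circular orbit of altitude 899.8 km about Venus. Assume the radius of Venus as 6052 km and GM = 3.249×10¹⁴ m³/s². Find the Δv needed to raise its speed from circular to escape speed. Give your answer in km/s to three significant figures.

Δv ≈ 2.83 km/s

r = 6052 + 899.8 = 6951.8 km = 6.9518×10⁶ m.
Circular speed v_c = √(μ/r) = 6836 m/s.
Escape speed v_esc = √(2μ/r) = √2 × v_c = 9668 m/s.
Δv = v_esc − v_c = 2832 m/s = 2.832 km/s.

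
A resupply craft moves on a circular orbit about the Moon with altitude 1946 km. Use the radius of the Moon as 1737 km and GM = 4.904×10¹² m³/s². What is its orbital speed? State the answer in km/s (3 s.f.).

v ≈ 1.15 km/s

r = 1737 + 1946 = 3683.0 km = 3.6830×10⁶ m.
For a circular orbit v = √(μ/r) = √(4.904×10¹² / 3.683×10⁶) = √(1.332×10⁶) = 1154 m/s.
That is 1.154 km/s.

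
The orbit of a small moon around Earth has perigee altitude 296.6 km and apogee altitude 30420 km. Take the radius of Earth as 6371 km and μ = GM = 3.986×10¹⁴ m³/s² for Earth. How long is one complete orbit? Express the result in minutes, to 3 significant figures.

T ≈ 531 minutes

r_p = 6371 + 296.6 = 6667.6 km = 6.6676×10⁶ m.
r_a = 6371 + 30420 = 36791 km = 3.6791×10⁷ m.
Semi-major axis a = (r_p + r_a)/2 = (6667.6 + 36791)/2 = 21729 km = 2.173×10⁷ m.
By Kepler's third law T = 2π√(a³/μ) = 2π × 5.073×10³ = 3.188×10⁴ s.
= 531.3 minutes.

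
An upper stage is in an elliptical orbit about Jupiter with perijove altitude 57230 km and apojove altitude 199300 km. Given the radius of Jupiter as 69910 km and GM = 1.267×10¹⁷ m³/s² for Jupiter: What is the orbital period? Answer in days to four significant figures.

r_p = 69910 + 57230 = 127140 km = 1.2714×10⁸ m.
r_a = 69910 + 199300 = 269210 km = 2.6921×10⁸ m.
Semi-major axis a = (r_p + r_a)/2 = (1.2714×10⁵ + 2.6921×10⁵)/2 = 1.9818×10⁵ km = 1.982×10⁸ m.
By Kepler's third law T = 2π√(a³/μ) = 2π × 7.838×10³ = 4.925×10⁴ s.
= 0.57 days.

T ≈ 0.57 days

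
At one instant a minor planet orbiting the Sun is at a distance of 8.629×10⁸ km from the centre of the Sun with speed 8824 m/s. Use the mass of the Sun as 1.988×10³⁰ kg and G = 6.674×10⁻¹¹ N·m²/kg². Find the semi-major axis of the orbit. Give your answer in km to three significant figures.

μ = GM = 6.674×10⁻¹¹ × 1.988×10³⁰ = 1.327×10²⁰ m³/s².
r = 8.629×10¹¹ m.
Vis-viva rearranged: 1/a = 2/r − v²/μ = 2.318×10⁻¹² − 5.869×10⁻¹³ = 1.731×10⁻¹² m⁻¹.
a = 5.777×10¹¹ m = 5.7773×10⁸ km.

a ≈ 5.78×10⁸ km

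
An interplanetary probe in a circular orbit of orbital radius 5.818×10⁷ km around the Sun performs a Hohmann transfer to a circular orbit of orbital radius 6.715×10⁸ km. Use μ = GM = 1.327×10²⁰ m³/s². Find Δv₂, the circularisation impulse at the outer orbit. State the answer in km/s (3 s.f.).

Δv ≈ 8.44 km/s

r₁ = 5.818×10⁷ km = 5.818×10¹⁰ m.
r₂ = 6.715×10⁸ km = 6.715×10¹¹ m.
Transfer ellipse a_t = (r₁ + r₂)/2 = 3.648×10¹¹ m.
At r₁: circular v_c1 = √(μ/r₁) = 47760 m/s; transfer-perihelion v_p = √[μ(2/r₁ − 1/a_t)] = 64790 m/s.
At r₂: circular v_c2 = √(μ/r₂) = 14060 m/s; transfer-aphelion v_a = √[μ(2/r₂ − 1/a_t)] = 5614 m/s.
Δv₂ = v_c2 − v_a = 8444 m/s.
= 8.444 km/s.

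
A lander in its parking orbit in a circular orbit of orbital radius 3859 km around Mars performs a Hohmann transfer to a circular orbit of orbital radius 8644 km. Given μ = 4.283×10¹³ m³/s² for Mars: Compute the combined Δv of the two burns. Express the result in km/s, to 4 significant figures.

Δv_total ≈ 1.063 km/s

r₁ = 3859 km = 3.859×10⁶ m.
r₂ = 8644 km = 8.644×10⁶ m.
Transfer ellipse a_t = (r₁ + r₂)/2 = 6.252×10⁶ m.
At r₁: circular v_c1 = √(μ/r₁) = 3331 m/s; transfer-periapsis v_p = √[μ(2/r₁ − 1/a_t)] = 3917 m/s.
Δv₁ = v_p − v_c1 = 586.0 m/s.
At r₂: circular v_c2 = √(μ/r₂) = 2226 m/s; transfer-apoapsis v_a = √[μ(2/r₂ − 1/a_t)] = 1749 m/s.
Δv₂ = v_c2 − v_a = 477.1 m/s.
Total Δv = Δv₁ + Δv₂ = 1063 m/s = 1.063 km/s.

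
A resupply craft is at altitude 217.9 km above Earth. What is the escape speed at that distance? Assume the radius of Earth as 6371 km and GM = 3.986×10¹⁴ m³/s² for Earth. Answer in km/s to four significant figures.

r = 6371 + 217.9 = 6588.9 km = 6.5889×10⁶ m.
Escape speed v_esc = √(2μ/r) = √(2 × 3.986×10¹⁴ / 6.589×10⁶) = √(1.210×10⁸) = 11000 m/s.
= 11.00 km/s.

v_esc ≈ 11.00 km/s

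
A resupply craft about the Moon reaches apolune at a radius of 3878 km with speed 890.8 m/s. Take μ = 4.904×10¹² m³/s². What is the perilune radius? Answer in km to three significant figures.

perilune radius ≈ 1770 km

r_a = 3.878×10⁶ m.
Specific energy ε = v²/2 − μ/r = -8.678×10⁵ J/kg, so a = −μ/(2ε) = 2.826×10⁶ m.
The apsides satisfy r_p + r_a = 2a, so the perilune radius is 2a − r_a = 1.773×10⁶ m = 1773.0 km.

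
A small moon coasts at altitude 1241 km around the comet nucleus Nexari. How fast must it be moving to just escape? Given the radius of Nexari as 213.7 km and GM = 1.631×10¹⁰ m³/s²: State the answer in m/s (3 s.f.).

v_esc ≈ 150 m/s

r = 213.7 + 1241 = 1454.7 km = 1.4547×10⁶ m.
Escape speed v_esc = √(2μ/r) = √(2 × 1.631×10¹⁰ / 1.455×10⁶) = √(2.242×10⁴) = 149.7 m/s.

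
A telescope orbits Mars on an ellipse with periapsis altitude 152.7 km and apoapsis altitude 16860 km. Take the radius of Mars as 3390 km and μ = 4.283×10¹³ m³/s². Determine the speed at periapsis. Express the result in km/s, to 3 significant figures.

v ≈ 4.54 km/s

r_p = 3390 + 152.7 = 3542.7 km = 3.5427×10⁶ m.
r_a = 3390 + 16860 = 20250 km = 2.0250×10⁷ m.
Semi-major axis a = (r_p + r_a)/2 = 11896 km = 1.190×10⁷ m.
Vis-viva: v² = μ(2/r − 1/a) = 4.283×10¹³ × (5.645×10⁻⁷ − 8.406×10⁻⁸) = 2.058×10⁷ m²/s².
v = 4536 m/s = 4.536 km/s.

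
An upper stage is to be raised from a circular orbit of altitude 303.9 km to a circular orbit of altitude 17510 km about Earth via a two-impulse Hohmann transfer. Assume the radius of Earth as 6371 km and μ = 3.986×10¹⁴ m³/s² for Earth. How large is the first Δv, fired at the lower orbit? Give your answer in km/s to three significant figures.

r₁ = 6371 + 303.9 = 6674.9 km = 6.6749×10⁶ m.
r₂ = 6371 + 17510 = 23881 km = 2.3881×10⁷ m.
Transfer ellipse a_t = (r₁ + r₂)/2 = 1.528×10⁷ m.
At r₁: circular v_c1 = √(μ/r₁) = 7728 m/s; transfer-perigee v_p = √[μ(2/r₁ − 1/a_t)] = 9661 m/s.
Δv₁ = v_p − v_c1 = 1934 m/s.
= 1.934 km/s.

Δv ≈ 1.93 km/s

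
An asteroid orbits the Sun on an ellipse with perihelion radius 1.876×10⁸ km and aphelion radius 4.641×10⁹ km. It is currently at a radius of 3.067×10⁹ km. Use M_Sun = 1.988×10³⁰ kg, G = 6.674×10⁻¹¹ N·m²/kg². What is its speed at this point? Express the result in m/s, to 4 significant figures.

v ≈ 5618 m/s

μ = GM = 6.674×10⁻¹¹ × 1.988×10³⁰ = 1.327×10²⁰ m³/s².
Semi-major axis a = (r_p + r_a)/2 = 2.4143×10⁹ km = 2.414×10¹² m.
Vis-viva: v² = μ(2/r − 1/a) = 1.327×10²⁰ × (6.521×10⁻¹³ − 4.142×10⁻¹³) = 3.156×10⁷ m²/s².
v = 5618 m/s.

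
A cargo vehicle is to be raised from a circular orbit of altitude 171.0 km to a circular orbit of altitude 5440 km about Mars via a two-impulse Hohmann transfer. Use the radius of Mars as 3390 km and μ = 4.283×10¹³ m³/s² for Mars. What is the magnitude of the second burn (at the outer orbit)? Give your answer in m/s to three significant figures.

r₁ = 3390 + 171.0 = 3561.0 km = 3.5610×10⁶ m.
r₂ = 3390 + 5440 = 8830.0 km = 8.8300×10⁶ m.
Transfer ellipse a_t = (r₁ + r₂)/2 = 6.196×10⁶ m.
At r₁: circular v_c1 = √(μ/r₁) = 3468 m/s; transfer-periapsis v_p = √[μ(2/r₁ − 1/a_t)] = 4140 m/s.
At r₂: circular v_c2 = √(μ/r₂) = 2202 m/s; transfer-apoapsis v_a = √[μ(2/r₂ − 1/a_t)] = 1670 m/s.
Δv₂ = v_c2 − v_a = 532.7 m/s.

Δv ≈ 533 m/s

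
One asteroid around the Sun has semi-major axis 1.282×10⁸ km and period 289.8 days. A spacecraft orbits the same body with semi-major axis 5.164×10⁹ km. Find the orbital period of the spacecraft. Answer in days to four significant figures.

T₂ ≈ 74090 days

Kepler's third law: T² ∝ a³, so T₂ = T₁ (a₂/a₁)^(3/2).
a₂/a₁ = 40.28, (a₂/a₁)^(3/2) = 255.7.
T₂ = 289.8 × 255.7 = 74090 days.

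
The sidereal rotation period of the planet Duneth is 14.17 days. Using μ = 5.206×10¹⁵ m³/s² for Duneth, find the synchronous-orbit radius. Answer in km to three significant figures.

r_sync ≈ 5.83×10⁵ km

T = 14.17 days = 1.224×10⁶ s.
A synchronous orbit has period T, so by Kepler's third law a = (μT²/4π²)^(1/3).
μT²/4π² = 5.206×10¹⁵ × (1.224×10⁶)² / 39.48 = 1.977×10²⁶ m³.
a = 5.825×10⁸ m = 5.8251×10⁵ km.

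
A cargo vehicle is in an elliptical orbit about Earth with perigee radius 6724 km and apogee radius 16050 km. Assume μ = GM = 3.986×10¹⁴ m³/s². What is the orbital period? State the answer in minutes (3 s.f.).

Semi-major axis a = (r_p + r_a)/2 = (6724.0 + 16050)/2 = 11387 km = 1.139×10⁷ m.
By Kepler's third law T = 2π√(a³/μ) = 2π × 1.925×10³ = 1.209×10⁴ s.
= 201.5 minutes.

T ≈ 202 minutes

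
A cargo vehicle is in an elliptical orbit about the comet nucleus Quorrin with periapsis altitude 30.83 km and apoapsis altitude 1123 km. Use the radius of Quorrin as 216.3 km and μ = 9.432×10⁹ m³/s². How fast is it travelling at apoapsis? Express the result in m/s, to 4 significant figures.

v ≈ 46.84 m/s

r_p = 216.3 + 30.83 = 247.13 km = 2.4713×10⁵ m.
r_a = 216.3 + 1123 = 1339.3 km = 1.3393×10⁶ m.
Semi-major axis a = (r_p + r_a)/2 = 793.21 km = 7.932×10⁵ m.
Vis-viva: v² = μ(2/r − 1/a) = 9.432×10⁹ × (1.493×10⁻⁶ − 1.261×10⁻⁶) = 2.194×10³ m²/s².
v = 46.84 m/s.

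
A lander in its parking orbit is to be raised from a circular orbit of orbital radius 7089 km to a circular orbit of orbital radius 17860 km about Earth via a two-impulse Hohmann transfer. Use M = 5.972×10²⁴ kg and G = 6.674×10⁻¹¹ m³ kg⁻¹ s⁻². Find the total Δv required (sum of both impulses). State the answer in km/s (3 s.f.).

Δv_total ≈ 2.64 km/s

μ = GM = 6.674×10⁻¹¹ × 5.972×10²⁴ = 3.986×10¹⁴ m³/s².
r₁ = 7089 km = 7.089×10⁶ m.
r₂ = 17860 km = 1.786×10⁷ m.
Transfer ellipse a_t = (r₁ + r₂)/2 = 1.247×10⁷ m.
At r₁: circular v_c1 = √(μ/r₁) = 7498 m/s; transfer-perigee v_p = √[μ(2/r₁ − 1/a_t)] = 8972 m/s.
Δv₁ = v_p − v_c1 = 1474 m/s.
At r₂: circular v_c2 = √(μ/r₂) = 4724 m/s; transfer-apogee v_a = √[μ(2/r₂ − 1/a_t)] = 3561 m/s.
Δv₂ = v_c2 − v_a = 1163 m/s.
Total Δv = Δv₁ + Δv₂ = 2637 m/s = 2.637 km/s.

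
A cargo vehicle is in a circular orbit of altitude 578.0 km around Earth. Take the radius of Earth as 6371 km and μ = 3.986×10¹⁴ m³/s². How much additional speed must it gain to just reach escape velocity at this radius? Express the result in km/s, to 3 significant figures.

Δv ≈ 3.14 km/s

r = 6371 + 578.0 = 6949.0 km = 6.9490×10⁶ m.
Circular speed v_c = √(μ/r) = 7574 m/s.
Escape speed v_esc = √(2μ/r) = √2 × v_c = 10710 m/s.
Δv = v_esc − v_c = 3137 m/s = 3.137 km/s.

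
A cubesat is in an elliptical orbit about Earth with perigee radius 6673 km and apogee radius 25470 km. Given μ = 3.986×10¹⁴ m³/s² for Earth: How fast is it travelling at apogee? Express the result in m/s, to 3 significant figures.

v ≈ 2550 m/s

Semi-major axis a = (r_p + r_a)/2 = 16072 km = 1.607×10⁷ m.
Vis-viva: v² = μ(2/r − 1/a) = 3.986×10¹⁴ × (7.852×10⁻⁸ − 6.222×10⁻⁸) = 6.498×10⁶ m²/s².
v = 2549 m/s.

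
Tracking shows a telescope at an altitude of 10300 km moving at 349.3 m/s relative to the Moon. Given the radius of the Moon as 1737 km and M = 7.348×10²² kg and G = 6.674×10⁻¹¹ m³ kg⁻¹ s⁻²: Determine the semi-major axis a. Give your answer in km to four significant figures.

a ≈ 7078 km

μ = GM = 6.674×10⁻¹¹ × 7.348×10²² = 4.904×10¹² m³/s².
r = 1737 + 10300 = 12037 km = 1.204×10⁷ m.
Specific orbital energy ε = v²/2 − μ/r = (349.3)²/2 − 4.904×10¹²/1.204×10⁷ = -3.464×10⁵ J/kg.
Since ε = −μ/(2a), a = −μ/(2ε) = 7.078×10⁶ m = 7078.4 km.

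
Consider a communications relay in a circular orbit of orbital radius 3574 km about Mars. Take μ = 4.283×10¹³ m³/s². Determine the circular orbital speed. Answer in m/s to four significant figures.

r = 3574 km = 3.574×10⁶ m.
For a circular orbit v = √(μ/r) = √(4.283×10¹³ / 3.574×10⁶) = √(1.198×10⁷) = 3462 m/s.

v ≈ 3462 m/s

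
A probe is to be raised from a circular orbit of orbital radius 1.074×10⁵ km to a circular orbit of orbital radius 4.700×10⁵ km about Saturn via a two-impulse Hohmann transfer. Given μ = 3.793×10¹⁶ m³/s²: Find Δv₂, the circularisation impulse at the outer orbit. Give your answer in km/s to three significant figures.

r₁ = 1.074×10⁵ km = 1.074×10⁸ m.
r₂ = 4.700×10⁵ km = 4.700×10⁸ m.
Transfer ellipse a_t = (r₁ + r₂)/2 = 2.887×10⁸ m.
At r₁: circular v_c1 = √(μ/r₁) = 18790 m/s; transfer-perikrone v_p = √[μ(2/r₁ − 1/a_t)] = 23980 m/s.
At r₂: circular v_c2 = √(μ/r₂) = 8983 m/s; transfer-apokrone v_a = √[μ(2/r₂ − 1/a_t)] = 5479 m/s.
Δv₂ = v_c2 − v_a = 3504 m/s.
= 3.504 km/s.

Δv ≈ 3.50 km/s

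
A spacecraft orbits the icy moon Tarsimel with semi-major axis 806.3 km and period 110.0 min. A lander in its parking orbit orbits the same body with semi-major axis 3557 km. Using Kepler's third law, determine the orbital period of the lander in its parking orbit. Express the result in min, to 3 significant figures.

Kepler's third law: T² ∝ a³, so T₂ = T₁ (a₂/a₁)^(3/2).
a₂/a₁ = 4.412, (a₂/a₁)^(3/2) = 9.266.
T₂ = 110.0 × 9.266 = 1019 min.

T₂ ≈ 1020 min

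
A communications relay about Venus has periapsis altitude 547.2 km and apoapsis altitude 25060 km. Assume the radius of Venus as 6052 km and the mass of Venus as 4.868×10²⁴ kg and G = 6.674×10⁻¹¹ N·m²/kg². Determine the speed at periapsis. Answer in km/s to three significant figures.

v ≈ 9.01 km/s

μ = GM = 6.674×10⁻¹¹ × 4.868×10²⁴ = 3.249×10¹⁴ m³/s².
r_p = 6052 + 547.2 = 6599.2 km = 6.5992×10⁶ m.
r_a = 6052 + 25060 = 31112 km = 3.1112×10⁷ m.
Semi-major axis a = (r_p + r_a)/2 = 18856 km = 1.886×10⁷ m.
Vis-viva: v² = μ(2/r − 1/a) = 3.249×10¹⁴ × (3.031×10⁻⁷ − 5.303×10⁻⁸) = 8.123×10⁷ m²/s².
v = 9013 m/s = 9.013 km/s.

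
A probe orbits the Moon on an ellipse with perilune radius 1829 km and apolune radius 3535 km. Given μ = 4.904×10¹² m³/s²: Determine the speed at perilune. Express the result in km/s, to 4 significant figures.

Semi-major axis a = (r_p + r_a)/2 = 2682.0 km = 2.682×10⁶ m.
Vis-viva: v² = μ(2/r − 1/a) = 4.904×10¹² × (1.093×10⁻⁶ − 3.729×10⁻⁷) = 3.534×10⁶ m²/s².
v = 1880 m/s = 1.880 km/s.

v ≈ 1.880 km/s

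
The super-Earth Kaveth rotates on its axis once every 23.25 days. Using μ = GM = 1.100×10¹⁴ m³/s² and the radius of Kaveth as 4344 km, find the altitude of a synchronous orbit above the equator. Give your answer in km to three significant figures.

h_sync ≈ 2.20×10⁵ km

T = 23.25 days = 2.009×10⁶ s.
A synchronous orbit has period T, so by Kepler's third law a = (μT²/4π²)^(1/3).
μT²/4π² = 1.100×10¹⁴ × (2.009×10⁶)² / 39.48 = 1.124×10²⁵ m³.
a = 2.240×10⁸ m = 2.2403×10⁵ km.
Altitude h = a − R = 2.2403×10⁵ − 4344 = 2.1968×10⁵ km.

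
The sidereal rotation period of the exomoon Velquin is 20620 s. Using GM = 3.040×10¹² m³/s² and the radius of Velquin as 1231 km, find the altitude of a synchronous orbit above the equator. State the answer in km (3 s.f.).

A synchronous orbit has period T, so by Kepler's third law a = (μT²/4π²)^(1/3).
μT²/4π² = 3.040×10¹² × (2.062×10⁴)² / 39.48 = 3.274×10¹⁹ m³.
a = 3.199×10⁶ m = 3199.1 km.
Altitude h = a − R = 3199.1 − 1231 = 1968.1 km.

h_sync ≈ 1970 km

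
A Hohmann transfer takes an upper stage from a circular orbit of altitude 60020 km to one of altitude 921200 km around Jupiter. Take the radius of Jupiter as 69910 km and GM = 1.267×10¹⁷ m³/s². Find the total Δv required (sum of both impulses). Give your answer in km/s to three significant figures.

Δv_total ≈ 16.2 km/s

r₁ = 69910 + 60020 = 129930 km = 1.2993×10⁸ m.
r₂ = 69910 + 921200 = 991110 km = 9.9111×10⁸ m.
Transfer ellipse a_t = (r₁ + r₂)/2 = 5.605×10⁸ m.
At r₁: circular v_c1 = √(μ/r₁) = 31230 m/s; transfer-perijove v_p = √[μ(2/r₁ − 1/a_t)] = 41520 m/s.
Δv₁ = v_p − v_c1 = 10300 m/s.
At r₂: circular v_c2 = √(μ/r₂) = 11310 m/s; transfer-apojove v_a = √[μ(2/r₂ − 1/a_t)] = 5444 m/s.
Δv₂ = v_c2 − v_a = 5863 m/s.
Total Δv = Δv₁ + Δv₂ = 16160 m/s = 16.16 km/s.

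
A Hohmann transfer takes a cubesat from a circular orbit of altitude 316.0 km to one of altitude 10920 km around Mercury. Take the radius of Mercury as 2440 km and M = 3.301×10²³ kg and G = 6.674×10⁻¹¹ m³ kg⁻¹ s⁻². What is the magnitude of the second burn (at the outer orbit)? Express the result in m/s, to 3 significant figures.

μ = GM = 6.674×10⁻¹¹ × 3.301×10²³ = 2.203×10¹³ m³/s².
r₁ = 2440 + 316.0 = 2756.0 km = 2.7560×10⁶ m.
r₂ = 2440 + 10920 = 13360 km = 1.3360×10⁷ m.
Transfer ellipse a_t = (r₁ + r₂)/2 = 8.058×10⁶ m.
At r₁: circular v_c1 = √(μ/r₁) = 2827 m/s; transfer-periherm v_p = √[μ(2/r₁ − 1/a_t)] = 3641 m/s.
At r₂: circular v_c2 = √(μ/r₂) = 1284 m/s; transfer-apoherm v_a = √[μ(2/r₂ − 1/a_t)] = 751.0 m/s.
Δv₂ = v_c2 − v_a = 533.1 m/s.

Δv ≈ 533 m/s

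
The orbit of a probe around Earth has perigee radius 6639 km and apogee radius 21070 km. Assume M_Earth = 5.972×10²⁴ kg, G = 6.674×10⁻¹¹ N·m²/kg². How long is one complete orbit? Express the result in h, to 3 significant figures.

T ≈ 4.51 h

μ = GM = 6.674×10⁻¹¹ × 5.972×10²⁴ = 3.986×10¹⁴ m³/s².
Semi-major axis a = (r_p + r_a)/2 = (6639.0 + 21070)/2 = 13854 km = 1.385×10⁷ m.
By Kepler's third law T = 2π√(a³/μ) = 2π × 2.583×10³ = 1.623×10⁴ s.
= 4.508 h.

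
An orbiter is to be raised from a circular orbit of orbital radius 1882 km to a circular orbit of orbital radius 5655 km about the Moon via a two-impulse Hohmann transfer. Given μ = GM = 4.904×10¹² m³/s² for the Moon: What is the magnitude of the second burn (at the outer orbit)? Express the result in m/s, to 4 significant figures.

r₁ = 1882 km = 1.882×10⁶ m.
r₂ = 5655 km = 5.655×10⁶ m.
Transfer ellipse a_t = (r₁ + r₂)/2 = 3.768×10⁶ m.
At r₁: circular v_c1 = √(μ/r₁) = 1614 m/s; transfer-perilune v_p = √[μ(2/r₁ − 1/a_t)] = 1977 m/s.
At r₂: circular v_c2 = √(μ/r₂) = 931.2 m/s; transfer-apolune v_a = √[μ(2/r₂ − 1/a_t)] = 658.1 m/s.
Δv₂ = v_c2 − v_a = 273.1 m/s.

Δv ≈ 273.1 m/s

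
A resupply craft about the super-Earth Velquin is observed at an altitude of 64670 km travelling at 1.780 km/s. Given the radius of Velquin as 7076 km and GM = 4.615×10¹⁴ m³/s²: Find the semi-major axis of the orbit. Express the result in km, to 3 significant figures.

a ≈ 47600 km

r = 7076 + 64670 = 71746 km = 7.175×10⁷ m.
Specific orbital energy ε = v²/2 − μ/r = (1780)²/2 − 4.615×10¹⁴/7.175×10⁷ = -4.848×10⁶ J/kg.
Since ε = −μ/(2a), a = −μ/(2ε) = 4.759×10⁷ m = 47595 km.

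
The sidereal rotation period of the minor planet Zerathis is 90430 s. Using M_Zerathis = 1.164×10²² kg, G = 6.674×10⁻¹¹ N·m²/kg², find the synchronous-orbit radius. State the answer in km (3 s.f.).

r_sync ≈ 5440 km

μ = GM = 6.674×10⁻¹¹ × 1.164×10²² = 7.769×10¹¹ m³/s².
A synchronous orbit has period T, so by Kepler's third law a = (μT²/4π²)^(1/3).
μT²/4π² = 7.769×10¹¹ × (9.043×10⁴)² / 39.48 = 1.609×10²⁰ m³.
a = 5.439×10⁶ m = 5439.2 km.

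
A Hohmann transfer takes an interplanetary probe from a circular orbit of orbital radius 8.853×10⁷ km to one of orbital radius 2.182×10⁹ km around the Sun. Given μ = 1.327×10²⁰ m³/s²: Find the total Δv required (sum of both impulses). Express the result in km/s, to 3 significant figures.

r₁ = 8.853×10⁷ km = 8.853×10¹⁰ m.
r₂ = 2.182×10⁹ km = 2.182×10¹² m.
Transfer ellipse a_t = (r₁ + r₂)/2 = 1.135×10¹² m.
At r₁: circular v_c1 = √(μ/r₁) = 38720 m/s; transfer-perihelion v_p = √[μ(2/r₁ − 1/a_t)] = 53670 m/s.
Δv₁ = v_p − v_c1 = 14960 m/s.
At r₂: circular v_c2 = √(μ/r₂) = 7798 m/s; transfer-aphelion v_a = √[μ(2/r₂ − 1/a_t)] = 2178 m/s.
Δv₂ = v_c2 − v_a = 5621 m/s.
Total Δv = Δv₁ + Δv₂ = 20580 m/s = 20.58 km/s.

Δv_total ≈ 20.6 km/s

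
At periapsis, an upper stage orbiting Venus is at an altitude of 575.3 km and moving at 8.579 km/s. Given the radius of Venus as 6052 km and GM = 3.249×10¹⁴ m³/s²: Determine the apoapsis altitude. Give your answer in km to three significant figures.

r_p = 6052 + 575.3 = 6627.3 km = 6.627×10⁶ m.
Specific energy ε = v²/2 − μ/r = -1.222×10⁷ J/kg, so a = −μ/(2ε) = 1.329×10⁷ m.
The apsides satisfy r_p + r_a = 2a, so the apoapsis radius is 2a − r_p = 1.995×10⁷ m = 19950 km.
Apoapsis altitude = 19950 − 6052 = 13898 km.

apoapsis altitude ≈ 13900 km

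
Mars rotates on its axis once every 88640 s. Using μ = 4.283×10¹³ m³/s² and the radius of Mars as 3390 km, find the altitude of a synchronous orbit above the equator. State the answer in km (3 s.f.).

A synchronous orbit has period T, so by Kepler's third law a = (μT²/4π²)^(1/3).
μT²/4π² = 4.283×10¹³ × (8.864×10⁴)² / 39.48 = 8.524×10²¹ m³.
a = 2.043×10⁷ m = 20428 km.
Altitude h = a − R = 20428 − 3390 = 17038 km.

h_sync ≈ 17000 km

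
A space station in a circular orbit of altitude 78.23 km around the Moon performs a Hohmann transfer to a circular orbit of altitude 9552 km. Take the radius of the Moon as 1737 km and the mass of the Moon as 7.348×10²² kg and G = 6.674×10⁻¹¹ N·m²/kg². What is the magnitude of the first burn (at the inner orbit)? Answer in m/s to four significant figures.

Δv ≈ 513.8 m/s

μ = GM = 6.674×10⁻¹¹ × 7.348×10²² = 4.904×10¹² m³/s².
r₁ = 1737 + 78.23 = 1815.2 km = 1.8152×10⁶ m.
r₂ = 1737 + 9552 = 11289 km = 1.1289×10⁷ m.
Transfer ellipse a_t = (r₁ + r₂)/2 = 6.552×10⁶ m.
At r₁: circular v_c1 = √(μ/r₁) = 1644 m/s; transfer-perilune v_p = √[μ(2/r₁ − 1/a_t)] = 2157 m/s.
Δv₁ = v_p − v_c1 = 513.8 m/s.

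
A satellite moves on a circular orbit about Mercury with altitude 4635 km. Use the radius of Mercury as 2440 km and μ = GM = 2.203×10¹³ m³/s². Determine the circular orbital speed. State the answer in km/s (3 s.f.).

r = 2440 + 4635 = 7075.0 km = 7.0750×10⁶ m.
For a circular orbit v = √(μ/r) = √(2.203×10¹³ / 7.075×10⁶) = √(3.114×10⁶) = 1765 m/s.
That is 1.765 km/s.

v ≈ 1.76 km/s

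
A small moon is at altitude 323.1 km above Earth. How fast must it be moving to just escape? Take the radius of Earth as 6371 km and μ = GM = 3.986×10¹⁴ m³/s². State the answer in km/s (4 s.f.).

r = 6371 + 323.1 = 6694.1 km = 6.6941×10⁶ m.
Escape speed v_esc = √(2μ/r) = √(2 × 3.986×10¹⁴ / 6.694×10⁶) = √(1.191×10⁸) = 10910 m/s.
= 10.91 km/s.

v_esc ≈ 10.91 km/s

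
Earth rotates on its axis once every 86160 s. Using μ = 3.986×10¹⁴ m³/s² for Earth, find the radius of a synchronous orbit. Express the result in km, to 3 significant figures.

r_sync ≈ 42200 km

A synchronous orbit has period T, so by Kepler's third law a = (μT²/4π²)^(1/3).
μT²/4π² = 3.986×10¹⁴ × (8.616×10⁴)² / 39.48 = 7.495×10²² m³.
a = 4.216×10⁷ m = 42163 km.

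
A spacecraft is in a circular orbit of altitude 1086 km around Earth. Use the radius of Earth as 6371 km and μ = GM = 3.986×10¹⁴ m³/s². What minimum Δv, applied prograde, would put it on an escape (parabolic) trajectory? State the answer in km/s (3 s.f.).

Δv ≈ 3.03 km/s

r = 6371 + 1086 = 7457.0 km = 7.4570×10⁶ m.
Circular speed v_c = √(μ/r) = 7311 m/s.
Escape speed v_esc = √(2μ/r) = √2 × v_c = 10340 m/s.
Δv = v_esc − v_c = 3028 m/s = 3.028 km/s.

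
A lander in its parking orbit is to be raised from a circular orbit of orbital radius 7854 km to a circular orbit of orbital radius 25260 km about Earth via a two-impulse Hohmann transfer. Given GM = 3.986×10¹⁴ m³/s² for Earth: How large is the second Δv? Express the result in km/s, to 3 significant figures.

Δv ≈ 1.24 km/s

r₁ = 7854 km = 7.854×10⁶ m.
r₂ = 25260 km = 2.526×10⁷ m.
Transfer ellipse a_t = (r₁ + r₂)/2 = 1.656×10⁷ m.
At r₁: circular v_c1 = √(μ/r₁) = 7124 m/s; transfer-perigee v_p = √[μ(2/r₁ − 1/a_t)] = 8799 m/s.
At r₂: circular v_c2 = √(μ/r₂) = 3972 m/s; transfer-apogee v_a = √[μ(2/r₂ − 1/a_t)] = 2736 m/s.
Δv₂ = v_c2 − v_a = 1236 m/s.
= 1.236 km/s.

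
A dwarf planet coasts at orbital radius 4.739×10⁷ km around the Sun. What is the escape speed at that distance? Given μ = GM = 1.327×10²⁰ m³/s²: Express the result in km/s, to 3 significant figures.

r = 4.739×10⁷ km = 4.739×10¹⁰ m.
Escape speed v_esc = √(2μ/r) = √(2 × 1.327×10²⁰ / 4.739×10¹⁰) = √(5.600×10⁹) = 74840 m/s.
= 74.84 km/s.

v_esc ≈ 74.8 km/s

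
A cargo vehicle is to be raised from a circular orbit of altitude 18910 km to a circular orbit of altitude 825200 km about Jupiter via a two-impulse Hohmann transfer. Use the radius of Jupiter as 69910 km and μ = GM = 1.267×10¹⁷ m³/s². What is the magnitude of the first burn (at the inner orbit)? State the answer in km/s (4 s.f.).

r₁ = 69910 + 18910 = 88820 km = 8.8820×10⁷ m.
r₂ = 69910 + 825200 = 895110 km = 8.9511×10⁸ m.
Transfer ellipse a_t = (r₁ + r₂)/2 = 4.920×10⁸ m.
At r₁: circular v_c1 = √(μ/r₁) = 37770 m/s; transfer-perijove v_p = √[μ(2/r₁ − 1/a_t)] = 50950 m/s.
Δv₁ = v_p − v_c1 = 13180 m/s.
= 13.18 km/s.

Δv ≈ 13.18 km/s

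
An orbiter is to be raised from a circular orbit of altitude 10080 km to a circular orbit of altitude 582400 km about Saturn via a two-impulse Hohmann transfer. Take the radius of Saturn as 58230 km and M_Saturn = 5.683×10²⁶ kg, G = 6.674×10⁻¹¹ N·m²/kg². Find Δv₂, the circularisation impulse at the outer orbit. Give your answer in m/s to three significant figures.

Δv ≈ 4320 m/s

μ = GM = 6.674×10⁻¹¹ × 5.683×10²⁶ = 3.793×10¹⁶ m³/s².
r₁ = 58230 + 10080 = 68310 km = 6.8310×10⁷ m.
r₂ = 58230 + 582400 = 640630 km = 6.4063×10⁸ m.
Transfer ellipse a_t = (r₁ + r₂)/2 = 3.545×10⁸ m.
At r₁: circular v_c1 = √(μ/r₁) = 23560 m/s; transfer-perikrone v_p = √[μ(2/r₁ − 1/a_t)] = 31680 m/s.
At r₂: circular v_c2 = √(μ/r₂) = 7694 m/s; transfer-apokrone v_a = √[μ(2/r₂ − 1/a_t)] = 3378 m/s.
Δv₂ = v_c2 − v_a = 4317 m/s.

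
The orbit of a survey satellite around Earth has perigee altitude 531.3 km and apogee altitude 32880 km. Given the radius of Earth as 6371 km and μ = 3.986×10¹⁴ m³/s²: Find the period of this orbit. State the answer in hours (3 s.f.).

r_p = 6371 + 531.3 = 6902.3 km = 6.9023×10⁶ m.
r_a = 6371 + 32880 = 39251 km = 3.9251×10⁷ m.
Semi-major axis a = (r_p + r_a)/2 = (6902.3 + 39251)/2 = 23077 km = 2.308×10⁷ m.
By Kepler's third law T = 2π√(a³/μ) = 2π × 5.553×10³ = 3.489×10⁴ s.
= 9.691 hours.

T ≈ 9.69 hours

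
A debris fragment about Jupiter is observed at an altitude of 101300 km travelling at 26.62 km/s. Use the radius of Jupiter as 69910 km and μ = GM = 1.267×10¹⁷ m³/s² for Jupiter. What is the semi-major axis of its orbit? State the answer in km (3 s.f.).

a ≈ 1.64×10⁵ km

r = 69910 + 101300 = 1.7121×10⁵ km = 1.712×10⁸ m.
Vis-viva rearranged: 1/a = 2/r − v²/μ = 1.168×10⁻⁸ − 5.593×10⁻⁹ = 6.089×10⁻⁹ m⁻¹.
a = 1.642×10⁸ m = 1.6424×10⁵ km.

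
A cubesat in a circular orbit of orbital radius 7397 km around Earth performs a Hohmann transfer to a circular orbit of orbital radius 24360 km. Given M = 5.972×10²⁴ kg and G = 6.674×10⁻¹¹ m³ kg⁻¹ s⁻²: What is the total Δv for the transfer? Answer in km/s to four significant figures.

Δv_total ≈ 3.036 km/s

μ = GM = 6.674×10⁻¹¹ × 5.972×10²⁴ = 3.986×10¹⁴ m³/s².
r₁ = 7397 km = 7.397×10⁶ m.
r₂ = 24360 km = 2.436×10⁷ m.
Transfer ellipse a_t = (r₁ + r₂)/2 = 1.588×10⁷ m.
At r₁: circular v_c1 = √(μ/r₁) = 7340 m/s; transfer-perigee v_p = √[μ(2/r₁ − 1/a_t)] = 9092 m/s.
Δv₁ = v_p − v_c1 = 1752 m/s.
At r₂: circular v_c2 = √(μ/r₂) = 4045 m/s; transfer-apogee v_a = √[μ(2/r₂ − 1/a_t)] = 2761 m/s.
Δv₂ = v_c2 − v_a = 1284 m/s.
Total Δv = Δv₁ + Δv₂ = 3036 m/s = 3.036 km/s.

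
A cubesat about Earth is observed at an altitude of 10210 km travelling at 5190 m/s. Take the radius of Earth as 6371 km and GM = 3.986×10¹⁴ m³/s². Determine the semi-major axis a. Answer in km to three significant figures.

a ≈ 18900 km

r = 6371 + 10210 = 16581 km = 1.658×10⁷ m.
Vis-viva rearranged: 1/a = 2/r − v²/μ = 1.206×10⁻⁷ − 6.758×10⁻⁸ = 5.304×10⁻⁸ m⁻¹.
a = 1.885×10⁷ m = 18853 km.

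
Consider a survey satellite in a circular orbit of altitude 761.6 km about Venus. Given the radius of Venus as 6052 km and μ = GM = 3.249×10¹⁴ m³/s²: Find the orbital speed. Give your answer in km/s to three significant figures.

r = 6052 + 761.6 = 6813.6 km = 6.8136×10⁶ m.
For a circular orbit v = √(μ/r) = √(3.249×10¹⁴ / 6.814×10⁶) = √(4.768×10⁷) = 6905 m/s.
That is 6.905 km/s.

v ≈ 6.91 km/s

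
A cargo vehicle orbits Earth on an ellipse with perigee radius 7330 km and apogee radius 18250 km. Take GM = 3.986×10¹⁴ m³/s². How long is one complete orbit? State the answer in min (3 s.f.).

Semi-major axis a = (r_p + r_a)/2 = (7330.0 + 18250)/2 = 12790 km = 1.279×10⁷ m.
By Kepler's third law T = 2π√(a³/μ) = 2π × 2.291×10³ = 1.440×10⁴ s.
= 239.9 min.

T ≈ 240 min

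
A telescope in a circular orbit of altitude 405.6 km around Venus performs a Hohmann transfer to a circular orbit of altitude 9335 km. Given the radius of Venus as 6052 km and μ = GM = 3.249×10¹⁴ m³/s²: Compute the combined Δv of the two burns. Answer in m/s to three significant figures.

r₁ = 6052 + 405.6 = 6457.6 km = 6.4576×10⁶ m.
r₂ = 6052 + 9335 = 15387 km = 1.5387×10⁷ m.
Transfer ellipse a_t = (r₁ + r₂)/2 = 1.092×10⁷ m.
At r₁: circular v_c1 = √(μ/r₁) = 7093 m/s; transfer-periapsis v_p = √[μ(2/r₁ − 1/a_t)] = 8419 m/s.
Δv₁ = v_p − v_c1 = 1326 m/s.
At r₂: circular v_c2 = √(μ/r₂) = 4595 m/s; transfer-apoapsis v_a = √[μ(2/r₂ − 1/a_t)] = 3533 m/s.
Δv₂ = v_c2 − v_a = 1062 m/s.
Total Δv = Δv₁ + Δv₂ = 2388 m/s.

Δv_total ≈ 2390 m/s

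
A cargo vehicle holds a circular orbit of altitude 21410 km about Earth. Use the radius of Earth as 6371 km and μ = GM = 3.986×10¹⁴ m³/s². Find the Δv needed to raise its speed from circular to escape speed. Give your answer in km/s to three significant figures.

r = 6371 + 21410 = 27781 km = 2.7781×10⁷ m.
Circular speed v_c = √(μ/r) = 3788 m/s.
Escape speed v_esc = √(2μ/r) = √2 × v_c = 5357 m/s.
Δv = v_esc − v_c = 1569 m/s = 1.569 km/s.

Δv ≈ 1.57 km/s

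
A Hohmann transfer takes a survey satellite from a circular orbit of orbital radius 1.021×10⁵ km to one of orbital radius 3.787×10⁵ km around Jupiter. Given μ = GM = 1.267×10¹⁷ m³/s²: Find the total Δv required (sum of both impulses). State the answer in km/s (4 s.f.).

r₁ = 1.021×10⁵ km = 1.021×10⁸ m.
r₂ = 3.787×10⁵ km = 3.787×10⁸ m.
Transfer ellipse a_t = (r₁ + r₂)/2 = 2.404×10⁸ m.
At r₁: circular v_c1 = √(μ/r₁) = 35230 m/s; transfer-perijove v_p = √[μ(2/r₁ − 1/a_t)] = 44210 m/s.
Δv₁ = v_p − v_c1 = 8987 m/s.
At r₂: circular v_c2 = √(μ/r₂) = 18290 m/s; transfer-apojove v_a = √[μ(2/r₂ − 1/a_t)] = 11920 m/s.
Δv₂ = v_c2 − v_a = 6371 m/s.
Total Δv = Δv₁ + Δv₂ = 15360 m/s = 15.36 km/s.

Δv_total ≈ 15.36 km/s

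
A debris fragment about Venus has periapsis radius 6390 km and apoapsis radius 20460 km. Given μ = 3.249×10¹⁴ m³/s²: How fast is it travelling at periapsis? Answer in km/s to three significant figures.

Semi-major axis a = (r_p + r_a)/2 = 13425 km = 1.342×10⁷ m.
Vis-viva: v² = μ(2/r − 1/a) = 3.249×10¹⁴ × (3.130×10⁻⁷ − 7.449×10⁻⁸) = 7.749×10⁷ m²/s².
v = 8803 m/s = 8.803 km/s.

v ≈ 8.80 km/s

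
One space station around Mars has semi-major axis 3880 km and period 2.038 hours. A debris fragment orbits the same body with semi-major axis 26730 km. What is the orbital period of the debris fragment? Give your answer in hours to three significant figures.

T₂ ≈ 36.9 hours

Kepler's third law: T² ∝ a³, so T₂ = T₁ (a₂/a₁)^(3/2).
a₂/a₁ = 6.889, (a₂/a₁)^(3/2) = 18.08.
T₂ = 2.038 × 18.08 = 36.85 hours.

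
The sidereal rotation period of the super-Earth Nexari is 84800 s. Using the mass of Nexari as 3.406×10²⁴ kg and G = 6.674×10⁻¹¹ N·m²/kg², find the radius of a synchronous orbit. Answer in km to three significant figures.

r_sync ≈ 34600 km

μ = GM = 6.674×10⁻¹¹ × 3.406×10²⁴ = 2.273×10¹⁴ m³/s².
A synchronous orbit has period T, so by Kepler's third law a = (μT²/4π²)^(1/3).
μT²/4π² = 2.273×10¹⁴ × (8.480×10⁴)² / 39.48 = 4.141×10²² m³.
a = 3.460×10⁷ m = 34596 km.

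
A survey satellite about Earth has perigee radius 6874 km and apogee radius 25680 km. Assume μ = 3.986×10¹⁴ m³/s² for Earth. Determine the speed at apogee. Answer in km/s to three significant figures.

v ≈ 2.56 km/s

Semi-major axis a = (r_p + r_a)/2 = 16277 km = 1.628×10⁷ m.
Vis-viva: v² = μ(2/r − 1/a) = 3.986×10¹⁴ × (7.788×10⁻⁸ − 6.144×10⁻⁸) = 6.555×10⁶ m²/s².
v = 2560 m/s = 2.560 km/s.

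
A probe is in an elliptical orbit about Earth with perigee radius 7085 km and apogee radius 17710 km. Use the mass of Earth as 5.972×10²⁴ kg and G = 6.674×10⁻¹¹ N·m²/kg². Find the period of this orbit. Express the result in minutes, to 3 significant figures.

T ≈ 229 minutes

μ = GM = 6.674×10⁻¹¹ × 5.972×10²⁴ = 3.986×10¹⁴ m³/s².
Semi-major axis a = (r_p + r_a)/2 = (7085.0 + 17710)/2 = 12398 km = 1.240×10⁷ m.
By Kepler's third law T = 2π√(a³/μ) = 2π × 2.186×10³ = 1.374×10⁴ s.
= 229.0 minutes.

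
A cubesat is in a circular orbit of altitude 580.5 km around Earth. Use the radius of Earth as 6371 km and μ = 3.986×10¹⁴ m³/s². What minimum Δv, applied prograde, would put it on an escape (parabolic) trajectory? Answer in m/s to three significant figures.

Δv ≈ 3140 m/s

r = 6371 + 580.5 = 6951.5 km = 6.9515×10⁶ m.
Circular speed v_c = √(μ/r) = 7572 m/s.
Escape speed v_esc = √(2μ/r) = √2 × v_c = 10710 m/s.
Δv = v_esc − v_c = 3137 m/s.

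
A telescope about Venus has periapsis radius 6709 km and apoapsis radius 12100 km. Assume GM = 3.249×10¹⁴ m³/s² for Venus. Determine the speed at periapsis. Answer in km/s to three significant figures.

v ≈ 7.89 km/s

Semi-major axis a = (r_p + r_a)/2 = 9404.5 km = 9.404×10⁶ m.
Vis-viva: v² = μ(2/r − 1/a) = 3.249×10¹⁴ × (2.981×10⁻⁷ − 1.063×10⁻⁷) = 6.231×10⁷ m²/s².
v = 7894 m/s = 7.894 km/s.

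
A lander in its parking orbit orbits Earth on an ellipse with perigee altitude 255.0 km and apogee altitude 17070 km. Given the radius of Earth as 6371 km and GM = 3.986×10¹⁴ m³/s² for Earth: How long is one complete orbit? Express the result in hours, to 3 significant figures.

T ≈ 5.10 hours

r_p = 6371 + 255.0 = 6626.0 km = 6.6260×10⁶ m.
r_a = 6371 + 17070 = 23441 km = 2.3441×10⁷ m.
Semi-major axis a = (r_p + r_a)/2 = (6626.0 + 23441)/2 = 15034 km = 1.503×10⁷ m.
By Kepler's third law T = 2π√(a³/μ) = 2π × 2.920×10³ = 1.834×10⁴ s.
= 5.096 hours.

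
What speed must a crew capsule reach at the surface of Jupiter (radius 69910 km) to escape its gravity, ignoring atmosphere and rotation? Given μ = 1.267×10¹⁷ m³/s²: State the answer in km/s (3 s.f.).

v_esc ≈ 60.2 km/s

r = R = 6.991×10⁷ m.
Escape speed v_esc = √(2μ/r) = √(2 × 1.267×10¹⁷ / 6.991×10⁷) = √(3.625×10⁹) = 60210 m/s.
= 60.21 km/s.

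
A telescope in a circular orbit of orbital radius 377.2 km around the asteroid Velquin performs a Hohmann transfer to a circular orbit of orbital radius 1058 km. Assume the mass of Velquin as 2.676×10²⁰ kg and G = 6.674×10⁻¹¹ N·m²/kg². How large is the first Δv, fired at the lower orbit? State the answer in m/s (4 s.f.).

Δv ≈ 46.62 m/s

μ = GM = 6.674×10⁻¹¹ × 2.676×10²⁰ = 1.786×10¹⁰ m³/s².
r₁ = 377.2 km = 3.772×10⁵ m.
r₂ = 1058 km = 1.058×10⁶ m.
Transfer ellipse a_t = (r₁ + r₂)/2 = 7.176×10⁵ m.
At r₁: circular v_c1 = √(μ/r₁) = 217.6 m/s; transfer-periapsis v_p = √[μ(2/r₁ − 1/a_t)] = 264.2 m/s.
Δv₁ = v_p − v_c1 = 46.62 m/s.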